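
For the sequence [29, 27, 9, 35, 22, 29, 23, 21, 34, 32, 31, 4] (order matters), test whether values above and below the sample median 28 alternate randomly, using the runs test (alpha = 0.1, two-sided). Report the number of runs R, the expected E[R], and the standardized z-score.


Step 1: Compute median = 28; label A = above, B = below.
Labels in order: ABBABABBAAAB  (n_A = 6, n_B = 6)
Step 2: Count runs R = 8.
Step 3: Under H0 (random ordering), E[R] = 2*n_A*n_B/(n_A+n_B) + 1 = 2*6*6/12 + 1 = 7.0000.
        Var[R] = 2*n_A*n_B*(2*n_A*n_B - n_A - n_B) / ((n_A+n_B)^2 * (n_A+n_B-1)) = 4320/1584 = 2.7273.
        SD[R] = 1.6514.
Step 4: Continuity-corrected z = (R - 0.5 - E[R]) / SD[R] = (8 - 0.5 - 7.0000) / 1.6514 = 0.3028.
Step 5: Two-sided p-value via normal approximation = 2*(1 - Phi(|z|)) = 0.762069.
Step 6: alpha = 0.1. fail to reject H0.

R = 8, z = 0.3028, p = 0.762069, fail to reject H0.


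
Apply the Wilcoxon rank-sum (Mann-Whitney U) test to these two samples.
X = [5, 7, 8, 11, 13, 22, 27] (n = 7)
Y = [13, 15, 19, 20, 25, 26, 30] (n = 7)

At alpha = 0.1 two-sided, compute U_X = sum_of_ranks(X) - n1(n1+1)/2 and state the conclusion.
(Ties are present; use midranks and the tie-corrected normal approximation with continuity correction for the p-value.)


Step 1: Combine and sort all 14 observations; assign midranks.
sorted (value, group): (5,X), (7,X), (8,X), (11,X), (13,X), (13,Y), (15,Y), (19,Y), (20,Y), (22,X), (25,Y), (26,Y), (27,X), (30,Y)
ranks: 5->1, 7->2, 8->3, 11->4, 13->5.5, 13->5.5, 15->7, 19->8, 20->9, 22->10, 25->11, 26->12, 27->13, 30->14
Step 2: Rank sum for X: R1 = 1 + 2 + 3 + 4 + 5.5 + 10 + 13 = 38.5.
Step 3: U_X = R1 - n1(n1+1)/2 = 38.5 - 7*8/2 = 38.5 - 28 = 10.5.
       U_Y = n1*n2 - U_X = 49 - 10.5 = 38.5.
Step 4: Ties are present, so use the tie-corrected normal approximation (with continuity correction) for the p-value.
Step 5: p-value = 0.084192; compare to alpha = 0.1. reject H0.

U_X = 10.5, p = 0.084192, reject H0 at alpha = 0.1.


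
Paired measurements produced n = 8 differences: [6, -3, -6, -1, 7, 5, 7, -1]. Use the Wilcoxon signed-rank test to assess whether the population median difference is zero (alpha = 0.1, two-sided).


Step 1: Drop any zero differences (none here) and take |d_i|.
|d| = [6, 3, 6, 1, 7, 5, 7, 1]
Step 2: Midrank |d_i| (ties get averaged ranks).
ranks: |6|->5.5, |3|->3, |6|->5.5, |1|->1.5, |7|->7.5, |5|->4, |7|->7.5, |1|->1.5
Step 3: Attach original signs; sum ranks with positive sign and with negative sign.
W+ = 5.5 + 7.5 + 4 + 7.5 = 24.5
W- = 3 + 5.5 + 1.5 + 1.5 = 11.5
(Check: W+ + W- = 36 should equal n(n+1)/2 = 36.)
Step 4: Test statistic W = min(W+, W-) = 11.5.
Step 5: Ties in |d|, so use the tie-corrected normal approximation.
        E[W] = n(n+1)/4 = 8*9/4 = 18.
        Tie groups: |d|=1 (t=2), |d|=6 (t=2), |d|=7 (t=2); sum(t^3 - t) = 18.
        Var[W] = n(n+1)(2n+1)/24 - sum(t^3-t)/48 = 1224/24 - 18/48 = 50.625.
        z = (W - E[W]) / sqrt(Var[W]) = (11.5 - 18) / 7.1151 = -0.9135.
        Two-sided p = 2*Phi(z) = 0.360955.
Step 6: alpha = 0.1. fail to reject H0.

W+ = 24.5, W- = 11.5, W = min = 11.5, p = 0.360955, fail to reject H0.


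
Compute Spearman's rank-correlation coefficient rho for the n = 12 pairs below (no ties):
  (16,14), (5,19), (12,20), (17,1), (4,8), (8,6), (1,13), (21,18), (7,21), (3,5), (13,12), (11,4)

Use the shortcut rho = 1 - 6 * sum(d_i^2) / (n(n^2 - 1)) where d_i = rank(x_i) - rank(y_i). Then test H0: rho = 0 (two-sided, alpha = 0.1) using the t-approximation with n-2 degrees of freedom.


Step 1: Rank x and y separately (midranks; no ties here).
rank(x): 16->10, 5->4, 12->8, 17->11, 4->3, 8->6, 1->1, 21->12, 7->5, 3->2, 13->9, 11->7
rank(y): 14->8, 19->10, 20->11, 1->1, 8->5, 6->4, 13->7, 18->9, 21->12, 5->3, 12->6, 4->2
Step 2: d_i = R_x(i) - R_y(i); compute d_i^2.
  (10-8)^2=4, (4-10)^2=36, (8-11)^2=9, (11-1)^2=100, (3-5)^2=4, (6-4)^2=4, (1-7)^2=36, (12-9)^2=9, (5-12)^2=49, (2-3)^2=1, (9-6)^2=9, (7-2)^2=25
sum(d^2) = 286.
Step 3: rho = 1 - 6*286 / (12*(12^2 - 1)) = 1 - 1716/1716 = 0.000000.
Step 4: Under H0, t = rho * sqrt((n-2)/(1-rho^2)) = 0.0000 ~ t(10).
Step 5: Two-sided p-value from the t-distribution with 10 df = 1.000000.
Step 6: alpha = 0.1. fail to reject H0.

rho = 0.0000, p = 1.000000, fail to reject H0 at alpha = 0.1.


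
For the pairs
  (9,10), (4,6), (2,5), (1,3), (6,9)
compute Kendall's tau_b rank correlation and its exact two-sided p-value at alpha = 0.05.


Step 1: Enumerate the 10 unordered pairs (i,j) with i<j and classify each by sign(x_j-x_i) * sign(y_j-y_i).
  (1,2):dx=-5,dy=-4->C; (1,3):dx=-7,dy=-5->C; (1,4):dx=-8,dy=-7->C; (1,5):dx=-3,dy=-1->C
  (2,3):dx=-2,dy=-1->C; (2,4):dx=-3,dy=-3->C; (2,5):dx=+2,dy=+3->C; (3,4):dx=-1,dy=-2->C
  (3,5):dx=+4,dy=+4->C; (4,5):dx=+5,dy=+6->C
Step 2: C = 10, D = 0, total pairs = 10.
Step 3: tau = (C - D)/(n(n-1)/2) = (10 - 0)/10 = 1.000000.
Step 4: Exact two-sided p-value (enumerate n! = 120 permutations of y under H0): p = 0.016667.
Step 5: alpha = 0.05. reject H0.

tau_b = 1.0000 (C=10, D=0), p = 0.016667, reject H0.


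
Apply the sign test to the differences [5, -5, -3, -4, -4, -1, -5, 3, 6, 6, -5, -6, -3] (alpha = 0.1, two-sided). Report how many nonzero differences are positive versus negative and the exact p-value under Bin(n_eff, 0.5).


Step 1: Discard zero differences. Original n = 13; n_eff = number of nonzero differences = 13.
Nonzero differences (with sign): +5, -5, -3, -4, -4, -1, -5, +3, +6, +6, -5, -6, -3
Step 2: Count signs: positive = 4, negative = 9.
Step 3: Under H0: P(positive) = 0.5, so the number of positives S ~ Bin(13, 0.5).
Step 4: Two-sided exact p-value = sum of Bin(13,0.5) probabilities at or below the observed probability = 0.266846.
Step 5: alpha = 0.1. fail to reject H0.

n_eff = 13, pos = 4, neg = 9, p = 0.266846, fail to reject H0.


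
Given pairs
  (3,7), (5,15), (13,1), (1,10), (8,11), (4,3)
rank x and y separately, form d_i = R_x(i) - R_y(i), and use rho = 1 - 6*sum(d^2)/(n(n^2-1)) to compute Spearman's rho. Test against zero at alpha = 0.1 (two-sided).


Step 1: Rank x and y separately (midranks; no ties here).
rank(x): 3->2, 5->4, 13->6, 1->1, 8->5, 4->3
rank(y): 7->3, 15->6, 1->1, 10->4, 11->5, 3->2
Step 2: d_i = R_x(i) - R_y(i); compute d_i^2.
  (2-3)^2=1, (4-6)^2=4, (6-1)^2=25, (1-4)^2=9, (5-5)^2=0, (3-2)^2=1
sum(d^2) = 40.
Step 3: rho = 1 - 6*40 / (6*(6^2 - 1)) = 1 - 240/210 = -0.142857.
Step 4: Under H0, t = rho * sqrt((n-2)/(1-rho^2)) = -0.2887 ~ t(4).
Step 5: Two-sided p-value from the t-distribution with 4 df = 0.787172.
Step 6: alpha = 0.1. fail to reject H0.

rho = -0.1429, p = 0.787172, fail to reject H0 at alpha = 0.1.


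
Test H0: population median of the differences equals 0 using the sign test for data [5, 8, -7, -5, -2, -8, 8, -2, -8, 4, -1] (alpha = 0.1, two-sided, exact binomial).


Step 1: Discard zero differences. Original n = 11; n_eff = number of nonzero differences = 11.
Nonzero differences (with sign): +5, +8, -7, -5, -2, -8, +8, -2, -8, +4, -1
Step 2: Count signs: positive = 4, negative = 7.
Step 3: Under H0: P(positive) = 0.5, so the number of positives S ~ Bin(11, 0.5).
Step 4: Two-sided exact p-value = sum of Bin(11,0.5) probabilities at or below the observed probability = 0.548828.
Step 5: alpha = 0.1. fail to reject H0.

n_eff = 11, pos = 4, neg = 7, p = 0.548828, fail to reject H0.


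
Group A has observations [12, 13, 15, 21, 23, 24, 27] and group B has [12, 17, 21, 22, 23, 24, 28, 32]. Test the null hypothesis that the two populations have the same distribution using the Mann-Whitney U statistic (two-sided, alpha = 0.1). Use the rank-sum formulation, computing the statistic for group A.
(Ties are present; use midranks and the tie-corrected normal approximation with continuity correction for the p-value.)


Step 1: Combine and sort all 15 observations; assign midranks.
sorted (value, group): (12,X), (12,Y), (13,X), (15,X), (17,Y), (21,X), (21,Y), (22,Y), (23,X), (23,Y), (24,X), (24,Y), (27,X), (28,Y), (32,Y)
ranks: 12->1.5, 12->1.5, 13->3, 15->4, 17->5, 21->6.5, 21->6.5, 22->8, 23->9.5, 23->9.5, 24->11.5, 24->11.5, 27->13, 28->14, 32->15
Step 2: Rank sum for X: R1 = 1.5 + 3 + 4 + 6.5 + 9.5 + 11.5 + 13 = 49.
Step 3: U_X = R1 - n1(n1+1)/2 = 49 - 7*8/2 = 49 - 28 = 21.
       U_Y = n1*n2 - U_X = 56 - 21 = 35.
Step 4: Ties are present, so use the tie-corrected normal approximation (with continuity correction) for the p-value.
Step 5: p-value = 0.450291; compare to alpha = 0.1. fail to reject H0.

U_X = 21, p = 0.450291, fail to reject H0 at alpha = 0.1.


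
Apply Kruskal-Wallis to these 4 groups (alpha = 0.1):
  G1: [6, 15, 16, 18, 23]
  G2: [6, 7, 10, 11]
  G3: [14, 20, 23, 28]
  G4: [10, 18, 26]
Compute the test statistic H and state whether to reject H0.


Step 1: Combine all N = 16 observations and assign midranks.
sorted (value, group, rank): (6,G1,1.5), (6,G2,1.5), (7,G2,3), (10,G2,4.5), (10,G4,4.5), (11,G2,6), (14,G3,7), (15,G1,8), (16,G1,9), (18,G1,10.5), (18,G4,10.5), (20,G3,12), (23,G1,13.5), (23,G3,13.5), (26,G4,15), (28,G3,16)
Step 2: Sum ranks within each group.
R_1 = 42.5 (n_1 = 5)
R_2 = 15 (n_2 = 4)
R_3 = 48.5 (n_3 = 4)
R_4 = 30 (n_4 = 3)
Step 3: H = 12/(N(N+1)) * sum(R_i^2/n_i) - 3(N+1)
     = 12/(16*17) * (42.5^2/5 + 15^2/4 + 48.5^2/4 + 30^2/3) - 3*17
     = 0.044118 * 1305.56 - 51
     = 6.598346.
Step 4: Ties present; correction factor C = 1 - 24/(16^3 - 16) = 0.994118. Corrected H = 6.598346 / 0.994118 = 6.637389.
Step 5: Under H0, H ~ chi^2(3); p-value = 0.084399.
Step 6: alpha = 0.1. reject H0.

H = 6.6374, df = 3, p = 0.084399, reject H0.


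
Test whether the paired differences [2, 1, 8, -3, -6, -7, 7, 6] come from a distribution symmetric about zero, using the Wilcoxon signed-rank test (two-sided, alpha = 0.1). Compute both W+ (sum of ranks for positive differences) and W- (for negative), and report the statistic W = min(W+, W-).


Step 1: Drop any zero differences (none here) and take |d_i|.
|d| = [2, 1, 8, 3, 6, 7, 7, 6]
Step 2: Midrank |d_i| (ties get averaged ranks).
ranks: |2|->2, |1|->1, |8|->8, |3|->3, |6|->4.5, |7|->6.5, |7|->6.5, |6|->4.5
Step 3: Attach original signs; sum ranks with positive sign and with negative sign.
W+ = 2 + 1 + 8 + 6.5 + 4.5 = 22
W- = 3 + 4.5 + 6.5 = 14
(Check: W+ + W- = 36 should equal n(n+1)/2 = 36.)
Step 4: Test statistic W = min(W+, W-) = 14.
Step 5: Ties in |d|, so use the tie-corrected normal approximation.
        E[W] = n(n+1)/4 = 8*9/4 = 18.
        Tie groups: |d|=6 (t=2), |d|=7 (t=2); sum(t^3 - t) = 12.
        Var[W] = n(n+1)(2n+1)/24 - sum(t^3-t)/48 = 1224/24 - 12/48 = 50.75.
        z = (W - E[W]) / sqrt(Var[W]) = (14 - 18) / 7.1239 = -0.5615.
        Two-sided p = 2*Phi(z) = 0.574464.
Step 6: alpha = 0.1. fail to reject H0.

W+ = 22, W- = 14, W = min = 14, p = 0.574464, fail to reject H0.


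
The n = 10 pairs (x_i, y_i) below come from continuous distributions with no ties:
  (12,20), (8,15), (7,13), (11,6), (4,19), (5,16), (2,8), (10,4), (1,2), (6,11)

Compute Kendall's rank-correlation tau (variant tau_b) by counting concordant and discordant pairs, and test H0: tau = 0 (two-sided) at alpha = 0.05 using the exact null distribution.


Step 1: Enumerate the 45 unordered pairs (i,j) with i<j and classify each by sign(x_j-x_i) * sign(y_j-y_i).
  (1,2):dx=-4,dy=-5->C; (1,3):dx=-5,dy=-7->C; (1,4):dx=-1,dy=-14->C; (1,5):dx=-8,dy=-1->C
  (1,6):dx=-7,dy=-4->C; (1,7):dx=-10,dy=-12->C; (1,8):dx=-2,dy=-16->C; (1,9):dx=-11,dy=-18->C
  (1,10):dx=-6,dy=-9->C; (2,3):dx=-1,dy=-2->C; (2,4):dx=+3,dy=-9->D; (2,5):dx=-4,dy=+4->D
  (2,6):dx=-3,dy=+1->D; (2,7):dx=-6,dy=-7->C; (2,8):dx=+2,dy=-11->D; (2,9):dx=-7,dy=-13->C
  (2,10):dx=-2,dy=-4->C; (3,4):dx=+4,dy=-7->D; (3,5):dx=-3,dy=+6->D; (3,6):dx=-2,dy=+3->D
  (3,7):dx=-5,dy=-5->C; (3,8):dx=+3,dy=-9->D; (3,9):dx=-6,dy=-11->C; (3,10):dx=-1,dy=-2->C
  (4,5):dx=-7,dy=+13->D; (4,6):dx=-6,dy=+10->D; (4,7):dx=-9,dy=+2->D; (4,8):dx=-1,dy=-2->C
  (4,9):dx=-10,dy=-4->C; (4,10):dx=-5,dy=+5->D; (5,6):dx=+1,dy=-3->D; (5,7):dx=-2,dy=-11->C
  (5,8):dx=+6,dy=-15->D; (5,9):dx=-3,dy=-17->C; (5,10):dx=+2,dy=-8->D; (6,7):dx=-3,dy=-8->C
  (6,8):dx=+5,dy=-12->D; (6,9):dx=-4,dy=-14->C; (6,10):dx=+1,dy=-5->D; (7,8):dx=+8,dy=-4->D
  (7,9):dx=-1,dy=-6->C; (7,10):dx=+4,dy=+3->C; (8,9):dx=-9,dy=-2->C; (8,10):dx=-4,dy=+7->D
  (9,10):dx=+5,dy=+9->C
Step 2: C = 26, D = 19, total pairs = 45.
Step 3: tau = (C - D)/(n(n-1)/2) = (26 - 19)/45 = 0.155556.
Step 4: Exact two-sided p-value (enumerate n! = 3628800 permutations of y under H0): p = 0.600654.
Step 5: alpha = 0.05. fail to reject H0.

tau_b = 0.1556 (C=26, D=19), p = 0.600654, fail to reject H0.


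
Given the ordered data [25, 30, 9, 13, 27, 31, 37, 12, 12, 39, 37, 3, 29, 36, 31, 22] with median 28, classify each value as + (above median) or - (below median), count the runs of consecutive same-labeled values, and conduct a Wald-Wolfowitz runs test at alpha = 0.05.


Step 1: Compute median = 28; label A = above, B = below.
Labels in order: BABBBAABBAABAAAB  (n_A = 8, n_B = 8)
Step 2: Count runs R = 9.
Step 3: Under H0 (random ordering), E[R] = 2*n_A*n_B/(n_A+n_B) + 1 = 2*8*8/16 + 1 = 9.0000.
        Var[R] = 2*n_A*n_B*(2*n_A*n_B - n_A - n_B) / ((n_A+n_B)^2 * (n_A+n_B-1)) = 14336/3840 = 3.7333.
        SD[R] = 1.9322.
Step 4: R = E[R], so z = 0 with no continuity correction.
Step 5: Two-sided p-value via normal approximation = 2*(1 - Phi(|z|)) = 1.000000.
Step 6: alpha = 0.05. fail to reject H0.

R = 9, z = 0.0000, p = 1.000000, fail to reject H0.


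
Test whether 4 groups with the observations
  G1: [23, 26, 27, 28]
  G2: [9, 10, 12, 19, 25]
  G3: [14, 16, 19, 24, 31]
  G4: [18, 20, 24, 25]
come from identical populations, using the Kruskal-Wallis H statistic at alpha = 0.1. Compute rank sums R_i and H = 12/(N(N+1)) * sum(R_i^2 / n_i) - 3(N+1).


Step 1: Combine all N = 18 observations and assign midranks.
sorted (value, group, rank): (9,G2,1), (10,G2,2), (12,G2,3), (14,G3,4), (16,G3,5), (18,G4,6), (19,G2,7.5), (19,G3,7.5), (20,G4,9), (23,G1,10), (24,G3,11.5), (24,G4,11.5), (25,G2,13.5), (25,G4,13.5), (26,G1,15), (27,G1,16), (28,G1,17), (31,G3,18)
Step 2: Sum ranks within each group.
R_1 = 58 (n_1 = 4)
R_2 = 27 (n_2 = 5)
R_3 = 46 (n_3 = 5)
R_4 = 40 (n_4 = 4)
Step 3: H = 12/(N(N+1)) * sum(R_i^2/n_i) - 3(N+1)
     = 12/(18*19) * (58^2/4 + 27^2/5 + 46^2/5 + 40^2/4) - 3*19
     = 0.035088 * 1810 - 57
     = 6.508772.
Step 4: Ties present; correction factor C = 1 - 18/(18^3 - 18) = 0.996904. Corrected H = 6.508772 / 0.996904 = 6.528986.
Step 5: Under H0, H ~ chi^2(3); p-value = 0.088526.
Step 6: alpha = 0.1. reject H0.

H = 6.5290, df = 3, p = 0.088526, reject H0.


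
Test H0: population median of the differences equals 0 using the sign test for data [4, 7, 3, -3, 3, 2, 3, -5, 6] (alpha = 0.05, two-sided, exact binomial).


Step 1: Discard zero differences. Original n = 9; n_eff = number of nonzero differences = 9.
Nonzero differences (with sign): +4, +7, +3, -3, +3, +2, +3, -5, +6
Step 2: Count signs: positive = 7, negative = 2.
Step 3: Under H0: P(positive) = 0.5, so the number of positives S ~ Bin(9, 0.5).
Step 4: Two-sided exact p-value = sum of Bin(9,0.5) probabilities at or below the observed probability = 0.179688.
Step 5: alpha = 0.05. fail to reject H0.

n_eff = 9, pos = 7, neg = 2, p = 0.179688, fail to reject H0.


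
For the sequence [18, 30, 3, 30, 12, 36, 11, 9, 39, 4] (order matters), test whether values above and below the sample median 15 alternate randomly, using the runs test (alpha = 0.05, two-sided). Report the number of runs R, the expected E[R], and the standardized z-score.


Step 1: Compute median = 15; label A = above, B = below.
Labels in order: AABABABBAB  (n_A = 5, n_B = 5)
Step 2: Count runs R = 8.
Step 3: Under H0 (random ordering), E[R] = 2*n_A*n_B/(n_A+n_B) + 1 = 2*5*5/10 + 1 = 6.0000.
        Var[R] = 2*n_A*n_B*(2*n_A*n_B - n_A - n_B) / ((n_A+n_B)^2 * (n_A+n_B-1)) = 2000/900 = 2.2222.
        SD[R] = 1.4907.
Step 4: Continuity-corrected z = (R - 0.5 - E[R]) / SD[R] = (8 - 0.5 - 6.0000) / 1.4907 = 1.0062.
Step 5: Two-sided p-value via normal approximation = 2*(1 - Phi(|z|)) = 0.314305.
Step 6: alpha = 0.05. fail to reject H0.

R = 8, z = 1.0062, p = 0.314305, fail to reject H0.


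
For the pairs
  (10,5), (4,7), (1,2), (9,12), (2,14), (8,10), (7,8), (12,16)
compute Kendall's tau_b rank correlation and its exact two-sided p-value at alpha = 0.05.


Step 1: Enumerate the 28 unordered pairs (i,j) with i<j and classify each by sign(x_j-x_i) * sign(y_j-y_i).
  (1,2):dx=-6,dy=+2->D; (1,3):dx=-9,dy=-3->C; (1,4):dx=-1,dy=+7->D; (1,5):dx=-8,dy=+9->D
  (1,6):dx=-2,dy=+5->D; (1,7):dx=-3,dy=+3->D; (1,8):dx=+2,dy=+11->C; (2,3):dx=-3,dy=-5->C
  (2,4):dx=+5,dy=+5->C; (2,5):dx=-2,dy=+7->D; (2,6):dx=+4,dy=+3->C; (2,7):dx=+3,dy=+1->C
  (2,8):dx=+8,dy=+9->C; (3,4):dx=+8,dy=+10->C; (3,5):dx=+1,dy=+12->C; (3,6):dx=+7,dy=+8->C
  (3,7):dx=+6,dy=+6->C; (3,8):dx=+11,dy=+14->C; (4,5):dx=-7,dy=+2->D; (4,6):dx=-1,dy=-2->C
  (4,7):dx=-2,dy=-4->C; (4,8):dx=+3,dy=+4->C; (5,6):dx=+6,dy=-4->D; (5,7):dx=+5,dy=-6->D
  (5,8):dx=+10,dy=+2->C; (6,7):dx=-1,dy=-2->C; (6,8):dx=+4,dy=+6->C; (7,8):dx=+5,dy=+8->C
Step 2: C = 19, D = 9, total pairs = 28.
Step 3: tau = (C - D)/(n(n-1)/2) = (19 - 9)/28 = 0.357143.
Step 4: Exact two-sided p-value (enumerate n! = 40320 permutations of y under H0): p = 0.275099.
Step 5: alpha = 0.05. fail to reject H0.

tau_b = 0.3571 (C=19, D=9), p = 0.275099, fail to reject H0.


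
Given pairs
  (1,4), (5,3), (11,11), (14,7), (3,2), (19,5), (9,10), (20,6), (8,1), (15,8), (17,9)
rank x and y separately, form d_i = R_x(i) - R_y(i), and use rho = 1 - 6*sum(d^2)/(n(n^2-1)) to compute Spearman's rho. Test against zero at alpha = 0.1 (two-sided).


Step 1: Rank x and y separately (midranks; no ties here).
rank(x): 1->1, 5->3, 11->6, 14->7, 3->2, 19->10, 9->5, 20->11, 8->4, 15->8, 17->9
rank(y): 4->4, 3->3, 11->11, 7->7, 2->2, 5->5, 10->10, 6->6, 1->1, 8->8, 9->9
Step 2: d_i = R_x(i) - R_y(i); compute d_i^2.
  (1-4)^2=9, (3-3)^2=0, (6-11)^2=25, (7-7)^2=0, (2-2)^2=0, (10-5)^2=25, (5-10)^2=25, (11-6)^2=25, (4-1)^2=9, (8-8)^2=0, (9-9)^2=0
sum(d^2) = 118.
Step 3: rho = 1 - 6*118 / (11*(11^2 - 1)) = 1 - 708/1320 = 0.463636.
Step 4: Under H0, t = rho * sqrt((n-2)/(1-rho^2)) = 1.5698 ~ t(9).
Step 5: Two-sided p-value from the t-distribution with 9 df = 0.150901.
Step 6: alpha = 0.1. fail to reject H0.

rho = 0.4636, p = 0.150901, fail to reject H0 at alpha = 0.1.


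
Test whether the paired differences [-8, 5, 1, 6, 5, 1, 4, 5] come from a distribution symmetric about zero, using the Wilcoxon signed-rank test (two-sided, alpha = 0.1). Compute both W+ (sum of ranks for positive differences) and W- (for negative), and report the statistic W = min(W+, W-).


Step 1: Drop any zero differences (none here) and take |d_i|.
|d| = [8, 5, 1, 6, 5, 1, 4, 5]
Step 2: Midrank |d_i| (ties get averaged ranks).
ranks: |8|->8, |5|->5, |1|->1.5, |6|->7, |5|->5, |1|->1.5, |4|->3, |5|->5
Step 3: Attach original signs; sum ranks with positive sign and with negative sign.
W+ = 5 + 1.5 + 7 + 5 + 1.5 + 3 + 5 = 28
W- = 8 = 8
(Check: W+ + W- = 36 should equal n(n+1)/2 = 36.)
Step 4: Test statistic W = min(W+, W-) = 8.
Step 5: Ties in |d|, so use the tie-corrected normal approximation.
        E[W] = n(n+1)/4 = 8*9/4 = 18.
        Tie groups: |d|=1 (t=2), |d|=5 (t=3); sum(t^3 - t) = 30.
        Var[W] = n(n+1)(2n+1)/24 - sum(t^3-t)/48 = 1224/24 - 30/48 = 50.375.
        z = (W - E[W]) / sqrt(Var[W]) = (8 - 18) / 7.0975 = -1.4089.
        Two-sided p = 2*Phi(z) = 0.158853.
Step 6: alpha = 0.1. fail to reject H0.

W+ = 28, W- = 8, W = min = 8, p = 0.158853, fail to reject H0.


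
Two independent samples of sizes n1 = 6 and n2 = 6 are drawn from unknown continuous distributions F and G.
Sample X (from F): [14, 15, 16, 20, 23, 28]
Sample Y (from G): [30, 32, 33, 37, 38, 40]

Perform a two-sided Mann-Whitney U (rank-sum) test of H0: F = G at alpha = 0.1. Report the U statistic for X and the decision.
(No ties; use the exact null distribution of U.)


Step 1: Combine and sort all 12 observations; assign midranks.
sorted (value, group): (14,X), (15,X), (16,X), (20,X), (23,X), (28,X), (30,Y), (32,Y), (33,Y), (37,Y), (38,Y), (40,Y)
ranks: 14->1, 15->2, 16->3, 20->4, 23->5, 28->6, 30->7, 32->8, 33->9, 37->10, 38->11, 40->12
Step 2: Rank sum for X: R1 = 1 + 2 + 3 + 4 + 5 + 6 = 21.
Step 3: U_X = R1 - n1(n1+1)/2 = 21 - 6*7/2 = 21 - 21 = 0.
       U_Y = n1*n2 - U_X = 36 - 0 = 36.
Step 4: No ties, so the exact null distribution of U (based on enumerating the C(12,6) = 924 equally likely rank assignments) gives the two-sided p-value.
Step 5: p-value = 0.002165; compare to alpha = 0.1. reject H0.

U_X = 0, p = 0.002165, reject H0 at alpha = 0.1.


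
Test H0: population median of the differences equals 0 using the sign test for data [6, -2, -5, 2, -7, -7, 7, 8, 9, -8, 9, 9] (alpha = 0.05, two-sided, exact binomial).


Step 1: Discard zero differences. Original n = 12; n_eff = number of nonzero differences = 12.
Nonzero differences (with sign): +6, -2, -5, +2, -7, -7, +7, +8, +9, -8, +9, +9
Step 2: Count signs: positive = 7, negative = 5.
Step 3: Under H0: P(positive) = 0.5, so the number of positives S ~ Bin(12, 0.5).
Step 4: Two-sided exact p-value = sum of Bin(12,0.5) probabilities at or below the observed probability = 0.774414.
Step 5: alpha = 0.05. fail to reject H0.

n_eff = 12, pos = 7, neg = 5, p = 0.774414, fail to reject H0.


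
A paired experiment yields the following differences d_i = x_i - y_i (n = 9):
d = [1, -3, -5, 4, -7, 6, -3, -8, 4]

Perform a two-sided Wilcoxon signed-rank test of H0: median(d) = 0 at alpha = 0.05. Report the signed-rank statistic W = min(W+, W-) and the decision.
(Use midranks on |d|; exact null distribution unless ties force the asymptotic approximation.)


Step 1: Drop any zero differences (none here) and take |d_i|.
|d| = [1, 3, 5, 4, 7, 6, 3, 8, 4]
Step 2: Midrank |d_i| (ties get averaged ranks).
ranks: |1|->1, |3|->2.5, |5|->6, |4|->4.5, |7|->8, |6|->7, |3|->2.5, |8|->9, |4|->4.5
Step 3: Attach original signs; sum ranks with positive sign and with negative sign.
W+ = 1 + 4.5 + 7 + 4.5 = 17
W- = 2.5 + 6 + 8 + 2.5 + 9 = 28
(Check: W+ + W- = 45 should equal n(n+1)/2 = 45.)
Step 4: Test statistic W = min(W+, W-) = 17.
Step 5: Ties in |d|, so use the tie-corrected normal approximation.
        E[W] = n(n+1)/4 = 9*10/4 = 22.5.
        Tie groups: |d|=3 (t=2), |d|=4 (t=2); sum(t^3 - t) = 12.
        Var[W] = n(n+1)(2n+1)/24 - sum(t^3-t)/48 = 1710/24 - 12/48 = 71.
        z = (W - E[W]) / sqrt(Var[W]) = (17 - 22.5) / 8.4261 = -0.6527.
        Two-sided p = 2*Phi(z) = 0.513930.
Step 6: alpha = 0.05. fail to reject H0.

W+ = 17, W- = 28, W = min = 17, p = 0.513930, fail to reject H0.


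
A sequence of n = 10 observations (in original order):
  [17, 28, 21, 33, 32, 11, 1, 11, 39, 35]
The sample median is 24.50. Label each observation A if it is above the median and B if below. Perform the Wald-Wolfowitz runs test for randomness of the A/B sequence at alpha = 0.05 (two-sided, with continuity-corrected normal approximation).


Step 1: Compute median = 24.50; label A = above, B = below.
Labels in order: BABAABBBAA  (n_A = 5, n_B = 5)
Step 2: Count runs R = 6.
Step 3: Under H0 (random ordering), E[R] = 2*n_A*n_B/(n_A+n_B) + 1 = 2*5*5/10 + 1 = 6.0000.
        Var[R] = 2*n_A*n_B*(2*n_A*n_B - n_A - n_B) / ((n_A+n_B)^2 * (n_A+n_B-1)) = 2000/900 = 2.2222.
        SD[R] = 1.4907.
Step 4: R = E[R], so z = 0 with no continuity correction.
Step 5: Two-sided p-value via normal approximation = 2*(1 - Phi(|z|)) = 1.000000.
Step 6: alpha = 0.05. fail to reject H0.

R = 6, z = 0.0000, p = 1.000000, fail to reject H0.


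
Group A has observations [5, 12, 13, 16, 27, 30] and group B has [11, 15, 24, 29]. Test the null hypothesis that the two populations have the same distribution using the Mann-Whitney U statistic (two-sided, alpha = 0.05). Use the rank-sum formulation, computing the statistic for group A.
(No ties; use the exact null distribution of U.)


Step 1: Combine and sort all 10 observations; assign midranks.
sorted (value, group): (5,X), (11,Y), (12,X), (13,X), (15,Y), (16,X), (24,Y), (27,X), (29,Y), (30,X)
ranks: 5->1, 11->2, 12->3, 13->4, 15->5, 16->6, 24->7, 27->8, 29->9, 30->10
Step 2: Rank sum for X: R1 = 1 + 3 + 4 + 6 + 8 + 10 = 32.
Step 3: U_X = R1 - n1(n1+1)/2 = 32 - 6*7/2 = 32 - 21 = 11.
       U_Y = n1*n2 - U_X = 24 - 11 = 13.
Step 4: No ties, so the exact null distribution of U (based on enumerating the C(10,6) = 210 equally likely rank assignments) gives the two-sided p-value.
Step 5: p-value = 0.914286; compare to alpha = 0.05. fail to reject H0.

U_X = 11, p = 0.914286, fail to reject H0 at alpha = 0.05.


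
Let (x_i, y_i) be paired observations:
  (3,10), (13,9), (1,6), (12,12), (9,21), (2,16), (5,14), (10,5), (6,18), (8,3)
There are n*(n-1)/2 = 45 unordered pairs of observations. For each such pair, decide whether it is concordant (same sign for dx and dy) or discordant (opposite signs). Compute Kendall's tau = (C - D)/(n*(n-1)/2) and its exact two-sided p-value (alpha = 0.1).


Step 1: Enumerate the 45 unordered pairs (i,j) with i<j and classify each by sign(x_j-x_i) * sign(y_j-y_i).
  (1,2):dx=+10,dy=-1->D; (1,3):dx=-2,dy=-4->C; (1,4):dx=+9,dy=+2->C; (1,5):dx=+6,dy=+11->C
  (1,6):dx=-1,dy=+6->D; (1,7):dx=+2,dy=+4->C; (1,8):dx=+7,dy=-5->D; (1,9):dx=+3,dy=+8->C
  (1,10):dx=+5,dy=-7->D; (2,3):dx=-12,dy=-3->C; (2,4):dx=-1,dy=+3->D; (2,5):dx=-4,dy=+12->D
  (2,6):dx=-11,dy=+7->D; (2,7):dx=-8,dy=+5->D; (2,8):dx=-3,dy=-4->C; (2,9):dx=-7,dy=+9->D
  (2,10):dx=-5,dy=-6->C; (3,4):dx=+11,dy=+6->C; (3,5):dx=+8,dy=+15->C; (3,6):dx=+1,dy=+10->C
  (3,7):dx=+4,dy=+8->C; (3,8):dx=+9,dy=-1->D; (3,9):dx=+5,dy=+12->C; (3,10):dx=+7,dy=-3->D
  (4,5):dx=-3,dy=+9->D; (4,6):dx=-10,dy=+4->D; (4,7):dx=-7,dy=+2->D; (4,8):dx=-2,dy=-7->C
  (4,9):dx=-6,dy=+6->D; (4,10):dx=-4,dy=-9->C; (5,6):dx=-7,dy=-5->C; (5,7):dx=-4,dy=-7->C
  (5,8):dx=+1,dy=-16->D; (5,9):dx=-3,dy=-3->C; (5,10):dx=-1,dy=-18->C; (6,7):dx=+3,dy=-2->D
  (6,8):dx=+8,dy=-11->D; (6,9):dx=+4,dy=+2->C; (6,10):dx=+6,dy=-13->D; (7,8):dx=+5,dy=-9->D
  (7,9):dx=+1,dy=+4->C; (7,10):dx=+3,dy=-11->D; (8,9):dx=-4,dy=+13->D; (8,10):dx=-2,dy=-2->C
  (9,10):dx=+2,dy=-15->D
Step 2: C = 22, D = 23, total pairs = 45.
Step 3: tau = (C - D)/(n(n-1)/2) = (22 - 23)/45 = -0.022222.
Step 4: Exact two-sided p-value (enumerate n! = 3628800 permutations of y under H0): p = 1.000000.
Step 5: alpha = 0.1. fail to reject H0.

tau_b = -0.0222 (C=22, D=23), p = 1.000000, fail to reject H0.


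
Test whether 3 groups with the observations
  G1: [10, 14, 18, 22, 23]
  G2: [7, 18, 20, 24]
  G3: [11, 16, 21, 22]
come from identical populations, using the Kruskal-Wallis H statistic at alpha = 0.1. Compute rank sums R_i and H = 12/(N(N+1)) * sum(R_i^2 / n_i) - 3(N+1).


Step 1: Combine all N = 13 observations and assign midranks.
sorted (value, group, rank): (7,G2,1), (10,G1,2), (11,G3,3), (14,G1,4), (16,G3,5), (18,G1,6.5), (18,G2,6.5), (20,G2,8), (21,G3,9), (22,G1,10.5), (22,G3,10.5), (23,G1,12), (24,G2,13)
Step 2: Sum ranks within each group.
R_1 = 35 (n_1 = 5)
R_2 = 28.5 (n_2 = 4)
R_3 = 27.5 (n_3 = 4)
Step 3: H = 12/(N(N+1)) * sum(R_i^2/n_i) - 3(N+1)
     = 12/(13*14) * (35^2/5 + 28.5^2/4 + 27.5^2/4) - 3*14
     = 0.065934 * 637.125 - 42
     = 0.008242.
Step 4: Ties present; correction factor C = 1 - 12/(13^3 - 13) = 0.994505. Corrected H = 0.008242 / 0.994505 = 0.008287.
Step 5: Under H0, H ~ chi^2(2); p-value = 0.995865.
Step 6: alpha = 0.1. fail to reject H0.

H = 0.0083, df = 2, p = 0.995865, fail to reject H0.


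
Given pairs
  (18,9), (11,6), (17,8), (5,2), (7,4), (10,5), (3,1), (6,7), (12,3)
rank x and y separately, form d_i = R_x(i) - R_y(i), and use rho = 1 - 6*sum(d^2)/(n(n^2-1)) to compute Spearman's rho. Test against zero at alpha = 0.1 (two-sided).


Step 1: Rank x and y separately (midranks; no ties here).
rank(x): 18->9, 11->6, 17->8, 5->2, 7->4, 10->5, 3->1, 6->3, 12->7
rank(y): 9->9, 6->6, 8->8, 2->2, 4->4, 5->5, 1->1, 7->7, 3->3
Step 2: d_i = R_x(i) - R_y(i); compute d_i^2.
  (9-9)^2=0, (6-6)^2=0, (8-8)^2=0, (2-2)^2=0, (4-4)^2=0, (5-5)^2=0, (1-1)^2=0, (3-7)^2=16, (7-3)^2=16
sum(d^2) = 32.
Step 3: rho = 1 - 6*32 / (9*(9^2 - 1)) = 1 - 192/720 = 0.733333.
Step 4: Under H0, t = rho * sqrt((n-2)/(1-rho^2)) = 2.8538 ~ t(7).
Step 5: Two-sided p-value from the t-distribution with 7 df = 0.024554.
Step 6: alpha = 0.1. reject H0.

rho = 0.7333, p = 0.024554, reject H0 at alpha = 0.1.


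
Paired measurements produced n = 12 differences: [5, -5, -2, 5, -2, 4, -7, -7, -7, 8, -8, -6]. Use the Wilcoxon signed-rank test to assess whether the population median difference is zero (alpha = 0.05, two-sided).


Step 1: Drop any zero differences (none here) and take |d_i|.
|d| = [5, 5, 2, 5, 2, 4, 7, 7, 7, 8, 8, 6]
Step 2: Midrank |d_i| (ties get averaged ranks).
ranks: |5|->5, |5|->5, |2|->1.5, |5|->5, |2|->1.5, |4|->3, |7|->9, |7|->9, |7|->9, |8|->11.5, |8|->11.5, |6|->7
Step 3: Attach original signs; sum ranks with positive sign and with negative sign.
W+ = 5 + 5 + 3 + 11.5 = 24.5
W- = 5 + 1.5 + 1.5 + 9 + 9 + 9 + 11.5 + 7 = 53.5
(Check: W+ + W- = 78 should equal n(n+1)/2 = 78.)
Step 4: Test statistic W = min(W+, W-) = 24.5.
Step 5: Ties in |d|, so use the tie-corrected normal approximation.
        E[W] = n(n+1)/4 = 12*13/4 = 39.
        Tie groups: |d|=2 (t=2), |d|=5 (t=3), |d|=7 (t=3), |d|=8 (t=2); sum(t^3 - t) = 60.
        Var[W] = n(n+1)(2n+1)/24 - sum(t^3-t)/48 = 3900/24 - 60/48 = 161.25.
        z = (W - E[W]) / sqrt(Var[W]) = (24.5 - 39) / 12.6984 = -1.1419.
        Two-sided p = 2*Phi(z) = 0.253506.
Step 6: alpha = 0.05. fail to reject H0.

W+ = 24.5, W- = 53.5, W = min = 24.5, p = 0.253506, fail to reject H0.


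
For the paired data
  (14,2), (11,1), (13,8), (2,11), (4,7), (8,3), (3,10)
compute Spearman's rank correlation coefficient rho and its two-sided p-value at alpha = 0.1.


Step 1: Rank x and y separately (midranks; no ties here).
rank(x): 14->7, 11->5, 13->6, 2->1, 4->3, 8->4, 3->2
rank(y): 2->2, 1->1, 8->5, 11->7, 7->4, 3->3, 10->6
Step 2: d_i = R_x(i) - R_y(i); compute d_i^2.
  (7-2)^2=25, (5-1)^2=16, (6-5)^2=1, (1-7)^2=36, (3-4)^2=1, (4-3)^2=1, (2-6)^2=16
sum(d^2) = 96.
Step 3: rho = 1 - 6*96 / (7*(7^2 - 1)) = 1 - 576/336 = -0.714286.
Step 4: Under H0, t = rho * sqrt((n-2)/(1-rho^2)) = -2.2822 ~ t(5).
Step 5: Two-sided p-value from the t-distribution with 5 df = 0.071344.
Step 6: alpha = 0.1. reject H0.

rho = -0.7143, p = 0.071344, reject H0 at alpha = 0.1.


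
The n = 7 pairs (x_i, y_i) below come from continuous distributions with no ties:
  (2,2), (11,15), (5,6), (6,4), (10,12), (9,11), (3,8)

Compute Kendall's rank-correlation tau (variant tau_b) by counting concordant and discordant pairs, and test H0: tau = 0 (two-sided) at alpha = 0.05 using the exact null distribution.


Step 1: Enumerate the 21 unordered pairs (i,j) with i<j and classify each by sign(x_j-x_i) * sign(y_j-y_i).
  (1,2):dx=+9,dy=+13->C; (1,3):dx=+3,dy=+4->C; (1,4):dx=+4,dy=+2->C; (1,5):dx=+8,dy=+10->C
  (1,6):dx=+7,dy=+9->C; (1,7):dx=+1,dy=+6->C; (2,3):dx=-6,dy=-9->C; (2,4):dx=-5,dy=-11->C
  (2,5):dx=-1,dy=-3->C; (2,6):dx=-2,dy=-4->C; (2,7):dx=-8,dy=-7->C; (3,4):dx=+1,dy=-2->D
  (3,5):dx=+5,dy=+6->C; (3,6):dx=+4,dy=+5->C; (3,7):dx=-2,dy=+2->D; (4,5):dx=+4,dy=+8->C
  (4,6):dx=+3,dy=+7->C; (4,7):dx=-3,dy=+4->D; (5,6):dx=-1,dy=-1->C; (5,7):dx=-7,dy=-4->C
  (6,7):dx=-6,dy=-3->C
Step 2: C = 18, D = 3, total pairs = 21.
Step 3: tau = (C - D)/(n(n-1)/2) = (18 - 3)/21 = 0.714286.
Step 4: Exact two-sided p-value (enumerate n! = 5040 permutations of y under H0): p = 0.030159.
Step 5: alpha = 0.05. reject H0.

tau_b = 0.7143 (C=18, D=3), p = 0.030159, reject H0.


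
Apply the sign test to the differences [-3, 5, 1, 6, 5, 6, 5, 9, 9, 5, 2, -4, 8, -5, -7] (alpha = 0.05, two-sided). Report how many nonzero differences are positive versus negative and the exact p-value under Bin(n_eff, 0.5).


Step 1: Discard zero differences. Original n = 15; n_eff = number of nonzero differences = 15.
Nonzero differences (with sign): -3, +5, +1, +6, +5, +6, +5, +9, +9, +5, +2, -4, +8, -5, -7
Step 2: Count signs: positive = 11, negative = 4.
Step 3: Under H0: P(positive) = 0.5, so the number of positives S ~ Bin(15, 0.5).
Step 4: Two-sided exact p-value = sum of Bin(15,0.5) probabilities at or below the observed probability = 0.118469.
Step 5: alpha = 0.05. fail to reject H0.

n_eff = 15, pos = 11, neg = 4, p = 0.118469, fail to reject H0.


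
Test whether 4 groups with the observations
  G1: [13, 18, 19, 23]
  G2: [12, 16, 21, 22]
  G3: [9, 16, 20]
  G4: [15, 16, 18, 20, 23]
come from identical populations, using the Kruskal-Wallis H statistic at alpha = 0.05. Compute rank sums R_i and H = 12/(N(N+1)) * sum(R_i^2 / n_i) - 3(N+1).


Step 1: Combine all N = 16 observations and assign midranks.
sorted (value, group, rank): (9,G3,1), (12,G2,2), (13,G1,3), (15,G4,4), (16,G2,6), (16,G3,6), (16,G4,6), (18,G1,8.5), (18,G4,8.5), (19,G1,10), (20,G3,11.5), (20,G4,11.5), (21,G2,13), (22,G2,14), (23,G1,15.5), (23,G4,15.5)
Step 2: Sum ranks within each group.
R_1 = 37 (n_1 = 4)
R_2 = 35 (n_2 = 4)
R_3 = 18.5 (n_3 = 3)
R_4 = 45.5 (n_4 = 5)
Step 3: H = 12/(N(N+1)) * sum(R_i^2/n_i) - 3(N+1)
     = 12/(16*17) * (37^2/4 + 35^2/4 + 18.5^2/3 + 45.5^2/5) - 3*17
     = 0.044118 * 1176.63 - 51
     = 0.910294.
Step 4: Ties present; correction factor C = 1 - 42/(16^3 - 16) = 0.989706. Corrected H = 0.910294 / 0.989706 = 0.919762.
Step 5: Under H0, H ~ chi^2(3); p-value = 0.820656.
Step 6: alpha = 0.05. fail to reject H0.

H = 0.9198, df = 3, p = 0.820656, fail to reject H0.


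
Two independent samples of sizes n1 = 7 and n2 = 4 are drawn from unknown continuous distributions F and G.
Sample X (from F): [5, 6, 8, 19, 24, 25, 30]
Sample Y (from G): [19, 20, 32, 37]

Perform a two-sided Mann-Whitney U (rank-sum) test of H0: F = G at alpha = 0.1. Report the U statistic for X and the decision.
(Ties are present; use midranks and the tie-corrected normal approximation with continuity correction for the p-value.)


Step 1: Combine and sort all 11 observations; assign midranks.
sorted (value, group): (5,X), (6,X), (8,X), (19,X), (19,Y), (20,Y), (24,X), (25,X), (30,X), (32,Y), (37,Y)
ranks: 5->1, 6->2, 8->3, 19->4.5, 19->4.5, 20->6, 24->7, 25->8, 30->9, 32->10, 37->11
Step 2: Rank sum for X: R1 = 1 + 2 + 3 + 4.5 + 7 + 8 + 9 = 34.5.
Step 3: U_X = R1 - n1(n1+1)/2 = 34.5 - 7*8/2 = 34.5 - 28 = 6.5.
       U_Y = n1*n2 - U_X = 28 - 6.5 = 21.5.
Step 4: Ties are present, so use the tie-corrected normal approximation (with continuity correction) for the p-value.
Step 5: p-value = 0.184875; compare to alpha = 0.1. fail to reject H0.

U_X = 6.5, p = 0.184875, fail to reject H0 at alpha = 0.1.


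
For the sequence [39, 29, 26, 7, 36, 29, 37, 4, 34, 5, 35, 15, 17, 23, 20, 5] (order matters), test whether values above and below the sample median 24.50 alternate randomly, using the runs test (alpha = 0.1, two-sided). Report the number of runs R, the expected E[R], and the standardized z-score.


Step 1: Compute median = 24.50; label A = above, B = below.
Labels in order: AAABAAABABABBBBB  (n_A = 8, n_B = 8)
Step 2: Count runs R = 8.
Step 3: Under H0 (random ordering), E[R] = 2*n_A*n_B/(n_A+n_B) + 1 = 2*8*8/16 + 1 = 9.0000.
        Var[R] = 2*n_A*n_B*(2*n_A*n_B - n_A - n_B) / ((n_A+n_B)^2 * (n_A+n_B-1)) = 14336/3840 = 3.7333.
        SD[R] = 1.9322.
Step 4: Continuity-corrected z = (R + 0.5 - E[R]) / SD[R] = (8 + 0.5 - 9.0000) / 1.9322 = -0.2588.
Step 5: Two-sided p-value via normal approximation = 2*(1 - Phi(|z|)) = 0.795809.
Step 6: alpha = 0.1. fail to reject H0.

R = 8, z = -0.2588, p = 0.795809, fail to reject H0.


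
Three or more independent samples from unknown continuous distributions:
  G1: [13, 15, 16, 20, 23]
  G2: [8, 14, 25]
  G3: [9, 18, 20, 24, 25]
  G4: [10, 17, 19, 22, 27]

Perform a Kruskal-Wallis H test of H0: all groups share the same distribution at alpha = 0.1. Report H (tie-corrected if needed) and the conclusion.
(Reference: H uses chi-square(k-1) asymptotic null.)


Step 1: Combine all N = 18 observations and assign midranks.
sorted (value, group, rank): (8,G2,1), (9,G3,2), (10,G4,3), (13,G1,4), (14,G2,5), (15,G1,6), (16,G1,7), (17,G4,8), (18,G3,9), (19,G4,10), (20,G1,11.5), (20,G3,11.5), (22,G4,13), (23,G1,14), (24,G3,15), (25,G2,16.5), (25,G3,16.5), (27,G4,18)
Step 2: Sum ranks within each group.
R_1 = 42.5 (n_1 = 5)
R_2 = 22.5 (n_2 = 3)
R_3 = 54 (n_3 = 5)
R_4 = 52 (n_4 = 5)
Step 3: H = 12/(N(N+1)) * sum(R_i^2/n_i) - 3(N+1)
     = 12/(18*19) * (42.5^2/5 + 22.5^2/3 + 54^2/5 + 52^2/5) - 3*19
     = 0.035088 * 1654 - 57
     = 1.035088.
Step 4: Ties present; correction factor C = 1 - 12/(18^3 - 18) = 0.997936. Corrected H = 1.035088 / 0.997936 = 1.037229.
Step 5: Under H0, H ~ chi^2(3); p-value = 0.792245.
Step 6: alpha = 0.1. fail to reject H0.

H = 1.0372, df = 3, p = 0.792245, fail to reject H0.


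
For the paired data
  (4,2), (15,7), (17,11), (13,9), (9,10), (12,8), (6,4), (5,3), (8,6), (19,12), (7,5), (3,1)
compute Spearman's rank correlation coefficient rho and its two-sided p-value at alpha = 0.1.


Step 1: Rank x and y separately (midranks; no ties here).
rank(x): 4->2, 15->10, 17->11, 13->9, 9->7, 12->8, 6->4, 5->3, 8->6, 19->12, 7->5, 3->1
rank(y): 2->2, 7->7, 11->11, 9->9, 10->10, 8->8, 4->4, 3->3, 6->6, 12->12, 5->5, 1->1
Step 2: d_i = R_x(i) - R_y(i); compute d_i^2.
  (2-2)^2=0, (10-7)^2=9, (11-11)^2=0, (9-9)^2=0, (7-10)^2=9, (8-8)^2=0, (4-4)^2=0, (3-3)^2=0, (6-6)^2=0, (12-12)^2=0, (5-5)^2=0, (1-1)^2=0
sum(d^2) = 18.
Step 3: rho = 1 - 6*18 / (12*(12^2 - 1)) = 1 - 108/1716 = 0.937063.
Step 4: Under H0, t = rho * sqrt((n-2)/(1-rho^2)) = 8.4868 ~ t(10).
Step 5: Two-sided p-value from the t-distribution with 10 df = 0.000007.
Step 6: alpha = 0.1. reject H0.

rho = 0.9371, p = 0.000007, reject H0 at alpha = 0.1.


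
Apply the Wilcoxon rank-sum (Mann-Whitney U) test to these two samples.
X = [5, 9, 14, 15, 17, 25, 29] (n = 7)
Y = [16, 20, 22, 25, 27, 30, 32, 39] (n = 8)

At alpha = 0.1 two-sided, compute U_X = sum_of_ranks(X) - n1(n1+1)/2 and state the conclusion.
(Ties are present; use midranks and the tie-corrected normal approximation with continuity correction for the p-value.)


Step 1: Combine and sort all 15 observations; assign midranks.
sorted (value, group): (5,X), (9,X), (14,X), (15,X), (16,Y), (17,X), (20,Y), (22,Y), (25,X), (25,Y), (27,Y), (29,X), (30,Y), (32,Y), (39,Y)
ranks: 5->1, 9->2, 14->3, 15->4, 16->5, 17->6, 20->7, 22->8, 25->9.5, 25->9.5, 27->11, 29->12, 30->13, 32->14, 39->15
Step 2: Rank sum for X: R1 = 1 + 2 + 3 + 4 + 6 + 9.5 + 12 = 37.5.
Step 3: U_X = R1 - n1(n1+1)/2 = 37.5 - 7*8/2 = 37.5 - 28 = 9.5.
       U_Y = n1*n2 - U_X = 56 - 9.5 = 46.5.
Step 4: Ties are present, so use the tie-corrected normal approximation (with continuity correction) for the p-value.
Step 5: p-value = 0.037073; compare to alpha = 0.1. reject H0.

U_X = 9.5, p = 0.037073, reject H0 at alpha = 0.1.


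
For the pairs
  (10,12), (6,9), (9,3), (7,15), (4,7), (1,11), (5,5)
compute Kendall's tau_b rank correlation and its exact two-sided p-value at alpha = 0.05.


Step 1: Enumerate the 21 unordered pairs (i,j) with i<j and classify each by sign(x_j-x_i) * sign(y_j-y_i).
  (1,2):dx=-4,dy=-3->C; (1,3):dx=-1,dy=-9->C; (1,4):dx=-3,dy=+3->D; (1,5):dx=-6,dy=-5->C
  (1,6):dx=-9,dy=-1->C; (1,7):dx=-5,dy=-7->C; (2,3):dx=+3,dy=-6->D; (2,4):dx=+1,dy=+6->C
  (2,5):dx=-2,dy=-2->C; (2,6):dx=-5,dy=+2->D; (2,7):dx=-1,dy=-4->C; (3,4):dx=-2,dy=+12->D
  (3,5):dx=-5,dy=+4->D; (3,6):dx=-8,dy=+8->D; (3,7):dx=-4,dy=+2->D; (4,5):dx=-3,dy=-8->C
  (4,6):dx=-6,dy=-4->C; (4,7):dx=-2,dy=-10->C; (5,6):dx=-3,dy=+4->D; (5,7):dx=+1,dy=-2->D
  (6,7):dx=+4,dy=-6->D
Step 2: C = 11, D = 10, total pairs = 21.
Step 3: tau = (C - D)/(n(n-1)/2) = (11 - 10)/21 = 0.047619.
Step 4: Exact two-sided p-value (enumerate n! = 5040 permutations of y under H0): p = 1.000000.
Step 5: alpha = 0.05. fail to reject H0.

tau_b = 0.0476 (C=11, D=10), p = 1.000000, fail to reject H0.


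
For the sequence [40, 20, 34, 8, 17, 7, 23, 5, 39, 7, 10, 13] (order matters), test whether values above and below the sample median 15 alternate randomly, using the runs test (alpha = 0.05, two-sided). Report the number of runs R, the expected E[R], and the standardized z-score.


Step 1: Compute median = 15; label A = above, B = below.
Labels in order: AAABABABABBB  (n_A = 6, n_B = 6)
Step 2: Count runs R = 8.
Step 3: Under H0 (random ordering), E[R] = 2*n_A*n_B/(n_A+n_B) + 1 = 2*6*6/12 + 1 = 7.0000.
        Var[R] = 2*n_A*n_B*(2*n_A*n_B - n_A - n_B) / ((n_A+n_B)^2 * (n_A+n_B-1)) = 4320/1584 = 2.7273.
        SD[R] = 1.6514.
Step 4: Continuity-corrected z = (R - 0.5 - E[R]) / SD[R] = (8 - 0.5 - 7.0000) / 1.6514 = 0.3028.
Step 5: Two-sided p-value via normal approximation = 2*(1 - Phi(|z|)) = 0.762069.
Step 6: alpha = 0.05. fail to reject H0.

R = 8, z = 0.3028, p = 0.762069, fail to reject H0.
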